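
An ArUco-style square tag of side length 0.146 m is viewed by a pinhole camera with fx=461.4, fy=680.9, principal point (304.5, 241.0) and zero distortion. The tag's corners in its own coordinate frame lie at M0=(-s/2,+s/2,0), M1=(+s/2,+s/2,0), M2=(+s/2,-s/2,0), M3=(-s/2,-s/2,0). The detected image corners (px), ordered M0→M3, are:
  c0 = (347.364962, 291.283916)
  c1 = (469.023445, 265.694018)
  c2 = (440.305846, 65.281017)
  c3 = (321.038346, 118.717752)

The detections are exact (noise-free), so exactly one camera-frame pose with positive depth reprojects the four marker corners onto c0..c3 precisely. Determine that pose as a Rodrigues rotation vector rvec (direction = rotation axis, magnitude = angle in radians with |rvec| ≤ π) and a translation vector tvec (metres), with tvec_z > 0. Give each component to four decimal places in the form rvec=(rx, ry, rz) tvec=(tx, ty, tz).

Intrinsics K: fx=461.4, fy=680.9, cx=304.5, cy=241.0
Marker side s = 0.146 m; corners in marker frame (Z=0):
  M0 = (-0.0730, +0.0730, 0)
  M1 = (+0.0730, +0.0730, 0)
  M2 = (+0.0730, -0.0730, 0)
  M3 = (-0.0730, -0.0730, 0)
Detected image corners:
  c0 = (347.364962, 291.283916) px
  c1 = (469.023445, 265.694018) px
  c2 = (440.305846, 65.281017) px
  c3 = (321.038346, 118.717752) px
Planar DLT: solve 8×8 A·h = b for H (H[2,2]=1):
  H  [+429.52872 +224.67214 +390.11670]
  H  [-455.78996 +1287.60945 +187.32519]
  H  [-1.00300 +0.09321 +1.00000]
B = K⁻¹H; ‖b₁‖=1.908409, ‖b₂‖=1.908409; λ = 2/(‖b₁‖+‖b₂‖) = 0.523997, sign → tz>0 ⇒ λ=+0.523997
r₁ = λ·B[:,0] = (+0.83465,-0.16474,-0.52557); r₂ = λ·B[:,1] = (+0.22292,+0.97361,+0.04884)
r₃ = r₁×r₂ = (+0.50365,-0.15792,+0.84935); SVD([r₁ r₂ r₃]) → R = UVᵀ:
  R  [+0.83465 +0.22292 +0.50365]
  R  [-0.16474 +0.97361 -0.15792]
  R  [-0.52557 +0.04884 +0.84935]
t = (+0.09723, -0.04131, +0.52400) m
tr R = 2.657610; θ = arccos((tr R − 1)/2) = 0.593828 rad = 34.024°
axis k = ((R−Rᵀ)₃₂, (R−Rᵀ)₁₃, (R−Rᵀ)₂₁) / (2 sinθ) = (+0.184764, +0.919708, -0.346410)
rvec = θ·k = (+0.109718, +0.546148, -0.205708)

rvec=(0.1097, 0.5461, -0.2057) tvec=(0.0972, -0.0413, 0.5240)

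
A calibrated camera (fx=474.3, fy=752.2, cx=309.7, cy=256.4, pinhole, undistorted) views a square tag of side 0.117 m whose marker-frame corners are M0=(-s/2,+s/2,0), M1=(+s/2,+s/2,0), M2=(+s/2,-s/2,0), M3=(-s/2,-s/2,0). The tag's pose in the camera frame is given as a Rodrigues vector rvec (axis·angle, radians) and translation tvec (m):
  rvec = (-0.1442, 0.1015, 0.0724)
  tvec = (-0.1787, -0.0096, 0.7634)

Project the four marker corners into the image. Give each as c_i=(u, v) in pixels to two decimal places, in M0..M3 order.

c0=(159.34, 300.22) c1=(230.36, 308.54) c2=(237.80, 193.94) c3=(168.16, 187.62)

Intrinsics K: fx=474.3, fy=752.2, cx=309.7, cy=256.4
Marker side s = 0.117 m; corners in marker frame (Z=0):
  M0 = (-0.0585, +0.0585, 0)
  M1 = (+0.0585, +0.0585, 0)
  M2 = (+0.0585, -0.0585, 0)
  M3 = (-0.0585, -0.0585, 0)
rvec = (-0.1442, 0.1015, 0.0724), |rvec| = θ = 0.19062 rad = 10.922°
Rodrigues: sinθ=0.18947, 1−cosθ=0.01811; R = I + sinθ·[k]× + (1−cosθ)·[k]×²:
    [+0.99225 -0.07926 +0.09568]
    [+0.06467 +0.98702 +0.14699]
    [-0.10609 -0.13967 +0.98450]
t = (-0.1787, -0.0096, 0.7634) m
M0: Pc = R·M0+t = (-0.24138, +0.04436, +0.76144); u = 474.3·(-0.24138)/0.76144 + 309.7 = 159.3418, v = 752.2·(+0.04436)/0.76144 + 256.4 = 300.2197
M1: Pc = R·M1+t = (-0.12529, +0.05192, +0.74902); u = 474.3·(-0.12529)/0.74902 + 309.7 = 230.3633, v = 752.2·(+0.05192)/0.74902 + 256.4 = 308.5440
M2: Pc = R·M2+t = (-0.11602, -0.06356, +0.76536); u = 474.3·(-0.11602)/0.76536 + 309.7 = 237.8039, v = 752.2·(-0.06356)/0.76536 + 256.4 = 193.9354
M3: Pc = R·M3+t = (-0.23211, -0.07112, +0.77778); u = 474.3·(-0.23211)/0.77778 + 309.7 = 168.1558, v = 752.2·(-0.07112)/0.77778 + 256.4 = 187.6151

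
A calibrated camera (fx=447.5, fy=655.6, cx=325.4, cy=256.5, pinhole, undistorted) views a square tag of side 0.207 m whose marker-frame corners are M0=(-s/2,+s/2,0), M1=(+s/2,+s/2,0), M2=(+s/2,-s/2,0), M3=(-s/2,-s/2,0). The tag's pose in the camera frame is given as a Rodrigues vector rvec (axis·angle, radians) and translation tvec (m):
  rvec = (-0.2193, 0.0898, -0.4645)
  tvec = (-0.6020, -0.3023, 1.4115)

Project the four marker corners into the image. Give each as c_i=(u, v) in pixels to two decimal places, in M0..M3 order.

c0=(116.60, 178.65) c1=(175.08, 133.78) c2=(151.99, 55.28) c3=(95.56, 99.08)

Intrinsics K: fx=447.5, fy=655.6, cx=325.4, cy=256.5
Marker side s = 0.207 m; corners in marker frame (Z=0):
  M0 = (-0.1035, +0.1035, 0)
  M1 = (+0.1035, +0.1035, 0)
  M2 = (+0.1035, -0.1035, 0)
  M3 = (-0.1035, -0.1035, 0)
rvec = (-0.2193, 0.0898, -0.4645), |rvec| = θ = 0.52146 rad = 29.877°
Rodrigues: sinθ=0.49814, 1−cosθ=0.13291; R = I + sinθ·[k]× + (1−cosθ)·[k]×²:
    [+0.89060 +0.43411 +0.13557]
    [-0.45336 +0.87104 +0.18911]
    [-0.03600 -0.22988 +0.97255]
t = (-0.6020, -0.3023, 1.4115) m
M0: Pc = R·M0+t = (-0.64925, -0.16523, +1.39143); u = 447.5·(-0.64925)/1.39143 + 325.4 = 116.5950, v = 655.6·(-0.16523)/1.39143 + 256.5 = 178.6510
M1: Pc = R·M1+t = (-0.46489, -0.25907, +1.38398); u = 447.5·(-0.46489)/1.38398 + 325.4 = 175.0805, v = 655.6·(-0.25907)/1.38398 + 256.5 = 133.7768
M2: Pc = R·M2+t = (-0.55475, -0.43937, +1.43157); u = 447.5·(-0.55475)/1.43157 + 325.4 = 151.9873, v = 655.6·(-0.43937)/1.43157 + 256.5 = 55.2840
M3: Pc = R·M3+t = (-0.73911, -0.34553, +1.43902); u = 447.5·(-0.73911)/1.43902 + 325.4 = 95.5555, v = 655.6·(-0.34553)/1.43902 + 256.5 = 99.0808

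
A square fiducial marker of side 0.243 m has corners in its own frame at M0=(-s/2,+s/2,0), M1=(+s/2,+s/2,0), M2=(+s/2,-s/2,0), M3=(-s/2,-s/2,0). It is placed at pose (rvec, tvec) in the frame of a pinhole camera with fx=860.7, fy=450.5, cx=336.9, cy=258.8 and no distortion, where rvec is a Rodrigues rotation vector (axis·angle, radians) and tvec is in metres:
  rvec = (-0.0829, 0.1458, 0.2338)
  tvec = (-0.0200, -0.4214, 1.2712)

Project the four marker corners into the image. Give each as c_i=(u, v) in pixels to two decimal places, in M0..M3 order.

Intrinsics K: fx=860.7, fy=450.5, cx=336.9, cy=258.8
Marker side s = 0.243 m; corners in marker frame (Z=0):
  M0 = (-0.1215, +0.1215, 0)
  M1 = (+0.1215, +0.1215, 0)
  M2 = (+0.1215, -0.1215, 0)
  M3 = (-0.1215, -0.1215, 0)
rvec = (-0.0829, 0.1458, 0.2338), |rvec| = θ = 0.28774 rad = 16.486°
Rodrigues: sinθ=0.28378, 1−cosθ=0.04111; R = I + sinθ·[k]× + (1−cosθ)·[k]×²:
    [+0.96230 -0.23659 +0.13417]
    [+0.22459 +0.96944 +0.09869]
    [-0.15342 -0.06483 +0.98603]
t = (-0.0200, -0.4214, 1.2712) m
M0: Pc = R·M0+t = (-0.16567, -0.33090, +1.28196); u = 860.7·(-0.16567)/1.28196 + 336.9 = 225.6737, v = 450.5·(-0.33090)/1.28196 + 258.8 = 142.5172
M1: Pc = R·M1+t = (+0.06817, -0.27633, +1.24468); u = 860.7·(+0.06817)/1.24468 + 336.9 = 384.0425, v = 450.5·(-0.27633)/1.24468 + 258.8 = 158.7868
M2: Pc = R·M2+t = (+0.12567, -0.51190, +1.26044); u = 860.7·(+0.12567)/1.26044 + 336.9 = 422.7115, v = 450.5·(-0.51190)/1.26044 + 258.8 = 75.8387
M3: Pc = R·M3+t = (-0.10817, -0.56647, +1.29772); u = 860.7·(-0.10817)/1.29772 + 336.9 = 265.1545, v = 450.5·(-0.56647)/1.29772 + 258.8 = 62.1496

c0=(225.67, 142.52) c1=(384.04, 158.79) c2=(422.71, 75.84) c3=(265.15, 62.15)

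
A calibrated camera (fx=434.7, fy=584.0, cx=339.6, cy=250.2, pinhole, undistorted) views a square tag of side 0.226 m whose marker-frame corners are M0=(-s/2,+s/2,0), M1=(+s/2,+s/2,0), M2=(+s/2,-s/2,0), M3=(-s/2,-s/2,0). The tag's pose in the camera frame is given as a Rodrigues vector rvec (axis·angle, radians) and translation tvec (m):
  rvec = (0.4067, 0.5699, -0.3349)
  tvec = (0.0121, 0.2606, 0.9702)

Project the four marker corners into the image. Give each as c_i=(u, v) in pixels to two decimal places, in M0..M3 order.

c0=(327.04, 458.43) c1=(408.45, 460.46) c2=(366.98, 344.34) c3=(285.92, 357.31)

Intrinsics K: fx=434.7, fy=584.0, cx=339.6, cy=250.2
Marker side s = 0.226 m; corners in marker frame (Z=0):
  M0 = (-0.1130, +0.1130, 0)
  M1 = (+0.1130, +0.1130, 0)
  M2 = (+0.1130, -0.1130, 0)
  M3 = (-0.1130, -0.1130, 0)
rvec = (0.4067, 0.5699, -0.3349), |rvec| = θ = 0.77611 rad = 44.468°
Rodrigues: sinθ=0.70051, 1−cosθ=0.28636; R = I + sinθ·[k]× + (1−cosθ)·[k]×²:
    [+0.79228 +0.41246 +0.44963]
    [-0.19209 +0.86805 -0.45782]
    [-0.57914 +0.27635 +0.76696]
t = (0.0121, 0.2606, 0.9702) m
M0: Pc = R·M0+t = (-0.03082, +0.38040, +1.06687); u = 434.7·(-0.03082)/1.06687 + 339.6 = 327.0428, v = 584.0·(+0.38040)/1.06687 + 250.2 = 458.4268
M1: Pc = R·M1+t = (+0.14824, +0.33698, +0.93598); u = 434.7·(+0.14824)/0.93598 + 339.6 = 408.4452, v = 584.0·(+0.33698)/0.93598 + 250.2 = 460.4578
M2: Pc = R·M2+t = (+0.05502, +0.14080, +0.87353); u = 434.7·(+0.05502)/0.87353 + 339.6 = 366.9793, v = 584.0·(+0.14080)/0.87353 + 250.2 = 344.3352
M3: Pc = R·M3+t = (-0.12404, +0.18422, +1.00442); u = 434.7·(-0.12404)/1.00442 + 339.6 = 285.9187, v = 584.0·(+0.18422)/1.00442 + 250.2 = 357.3097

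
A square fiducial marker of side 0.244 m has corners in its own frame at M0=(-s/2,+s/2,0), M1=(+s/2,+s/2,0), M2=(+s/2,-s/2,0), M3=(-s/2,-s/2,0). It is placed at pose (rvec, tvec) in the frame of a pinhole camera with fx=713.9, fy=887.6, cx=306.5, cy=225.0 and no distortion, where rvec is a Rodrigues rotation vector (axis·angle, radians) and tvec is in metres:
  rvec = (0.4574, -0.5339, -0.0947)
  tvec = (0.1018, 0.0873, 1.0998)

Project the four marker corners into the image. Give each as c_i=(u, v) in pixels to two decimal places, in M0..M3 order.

Intrinsics K: fx=713.9, fy=887.6, cx=306.5, cy=225.0
Marker side s = 0.244 m; corners in marker frame (Z=0):
  M0 = (-0.1220, +0.1220, 0)
  M1 = (+0.1220, +0.1220, 0)
  M2 = (+0.1220, -0.1220, 0)
  M3 = (-0.1220, -0.1220, 0)
rvec = (0.4574, -0.5339, -0.0947), |rvec| = θ = 0.70939 rad = 40.645°
Rodrigues: sinθ=0.65137, 1−cosθ=0.24124; R = I + sinθ·[k]× + (1−cosθ)·[k]×²:
    [+0.85905 -0.03011 -0.51100]
    [-0.20402 +0.89541 -0.39575]
    [+0.46947 +0.44423 +0.76306]
t = (0.1018, 0.0873, 1.0998) m
M0: Pc = R·M0+t = (-0.00668, +0.22143, +1.09672); u = 713.9·(-0.00668)/1.09672 + 306.5 = 302.1528, v = 887.6·(+0.22143)/1.09672 + 225.0 = 404.2085
M1: Pc = R·M1+t = (+0.20293, +0.17165, +1.21127); u = 713.9·(+0.20293)/1.21127 + 306.5 = 426.1035, v = 887.6·(+0.17165)/1.21127 + 225.0 = 350.7816
M2: Pc = R·M2+t = (+0.21028, -0.04683, +1.10288); u = 713.9·(+0.21028)/1.10288 + 306.5 = 442.6143, v = 887.6·(-0.04683)/1.10288 + 225.0 = 187.3108
M3: Pc = R·M3+t = (+0.00067, +0.00295, +0.98833); u = 713.9·(+0.00067)/0.98833 + 306.5 = 306.9834, v = 887.6·(+0.00295)/0.98833 + 225.0 = 227.6503

c0=(302.15, 404.21) c1=(426.10, 350.78) c2=(442.61, 187.31) c3=(306.98, 227.65)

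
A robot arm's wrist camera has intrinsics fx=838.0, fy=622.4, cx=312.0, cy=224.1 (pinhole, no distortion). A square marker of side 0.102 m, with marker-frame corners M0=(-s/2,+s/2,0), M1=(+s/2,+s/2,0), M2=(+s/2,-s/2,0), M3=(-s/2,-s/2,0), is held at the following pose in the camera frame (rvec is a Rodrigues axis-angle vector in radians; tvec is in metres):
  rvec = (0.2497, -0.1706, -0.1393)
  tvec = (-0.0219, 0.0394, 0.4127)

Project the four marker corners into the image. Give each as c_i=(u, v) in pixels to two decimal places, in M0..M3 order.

c0=(180.18, 367.57) c1=(377.29, 339.38) c2=(357.22, 197.23) c3=(146.14, 221.74)

Intrinsics K: fx=838.0, fy=622.4, cx=312.0, cy=224.1
Marker side s = 0.102 m; corners in marker frame (Z=0):
  M0 = (-0.0510, +0.0510, 0)
  M1 = (+0.0510, +0.0510, 0)
  M2 = (+0.0510, -0.0510, 0)
  M3 = (-0.0510, -0.0510, 0)
rvec = (0.2497, -0.1706, -0.1393), |rvec| = θ = 0.33295 rad = 19.077°
Rodrigues: sinθ=0.32684, 1−cosθ=0.05492; R = I + sinθ·[k]× + (1−cosθ)·[k]×²:
    [+0.97597 +0.11564 -0.18470]
    [-0.15784 +0.95950 -0.23334]
    [+0.15023 +0.25688 +0.95469]
t = (-0.0219, 0.0394, 0.4127) m
M0: Pc = R·M0+t = (-0.06578, +0.09638, +0.41814); u = 838.0·(-0.06578)/0.41814 + 312.0 = 180.1753, v = 622.4·(+0.09638)/0.41814 + 224.1 = 367.5683
M1: Pc = R·M1+t = (+0.03377, +0.08028, +0.43346); u = 838.0·(+0.03377)/0.43346 + 312.0 = 377.2901, v = 622.4·(+0.08028)/0.43346 + 224.1 = 339.3786
M2: Pc = R·M2+t = (+0.02198, -0.01758, +0.40726); u = 838.0·(+0.02198)/0.40726 + 312.0 = 357.2208, v = 622.4·(-0.01758)/0.40726 + 224.1 = 197.2264
M3: Pc = R·M3+t = (-0.07757, -0.00148, +0.39194); u = 838.0·(-0.07757)/0.39194 + 312.0 = 146.1436, v = 622.4·(-0.00148)/0.39194 + 224.1 = 221.7427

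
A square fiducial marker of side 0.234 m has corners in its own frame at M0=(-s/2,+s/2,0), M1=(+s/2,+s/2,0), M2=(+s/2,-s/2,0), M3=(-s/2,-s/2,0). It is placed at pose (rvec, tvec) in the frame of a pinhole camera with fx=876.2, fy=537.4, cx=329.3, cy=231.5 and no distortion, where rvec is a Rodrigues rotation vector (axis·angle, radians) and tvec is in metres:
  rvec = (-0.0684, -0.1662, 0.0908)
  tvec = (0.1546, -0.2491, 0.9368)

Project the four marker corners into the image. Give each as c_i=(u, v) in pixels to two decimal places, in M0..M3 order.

c0=(358.03, 146.33) c1=(569.53, 162.47) c2=(583.10, 34.20) c3=(376.18, 13.12)

Intrinsics K: fx=876.2, fy=537.4, cx=329.3, cy=231.5
Marker side s = 0.234 m; corners in marker frame (Z=0):
  M0 = (-0.1170, +0.1170, 0)
  M1 = (+0.1170, +0.1170, 0)
  M2 = (+0.1170, -0.1170, 0)
  M3 = (-0.1170, -0.1170, 0)
rvec = (-0.0684, -0.1662, 0.0908), |rvec| = θ = 0.20136 rad = 11.537°
Rodrigues: sinθ=0.20000, 1−cosθ=0.02020; R = I + sinθ·[k]× + (1−cosθ)·[k]×²:
    [+0.98213 -0.08452 -0.16817]
    [+0.09585 +0.99356 +0.06042]
    [+0.16198 -0.07546 +0.98390]
t = (0.1546, -0.2491, 0.9368) m
M0: Pc = R·M0+t = (+0.02980, -0.14407, +0.90902); u = 876.2·(+0.02980)/0.90902 + 329.3 = 358.0260, v = 537.4·(-0.14407)/0.90902 + 231.5 = 146.3288
M1: Pc = R·M1+t = (+0.25962, -0.12164, +0.94692); u = 876.2·(+0.25962)/0.94692 + 329.3 = 569.5293, v = 537.4·(-0.12164)/0.94692 + 231.5 = 162.4673
M2: Pc = R·M2+t = (+0.27940, -0.35413, +0.96458); u = 876.2·(+0.27940)/0.96458 + 329.3 = 583.0979, v = 537.4·(-0.35413)/0.96458 + 231.5 = 34.2014
M3: Pc = R·M3+t = (+0.04958, -0.37656, +0.92668); u = 876.2·(+0.04958)/0.92668 + 329.3 = 376.1796, v = 537.4·(-0.37656)/0.92668 + 231.5 = 13.1239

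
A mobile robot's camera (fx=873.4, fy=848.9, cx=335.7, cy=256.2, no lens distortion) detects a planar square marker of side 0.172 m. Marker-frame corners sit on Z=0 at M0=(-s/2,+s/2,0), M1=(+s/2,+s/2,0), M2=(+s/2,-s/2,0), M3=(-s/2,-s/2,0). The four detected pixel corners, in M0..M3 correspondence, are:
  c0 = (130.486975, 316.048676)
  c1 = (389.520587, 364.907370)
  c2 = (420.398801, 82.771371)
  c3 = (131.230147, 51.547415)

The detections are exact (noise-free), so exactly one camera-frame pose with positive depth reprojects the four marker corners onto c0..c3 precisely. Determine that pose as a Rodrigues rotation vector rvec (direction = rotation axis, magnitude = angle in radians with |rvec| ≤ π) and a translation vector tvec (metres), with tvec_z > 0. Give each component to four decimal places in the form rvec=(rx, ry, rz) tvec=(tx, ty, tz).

Intrinsics K: fx=873.4, fy=848.9, cx=335.7, cy=256.2
Marker side s = 0.172 m; corners in marker frame (Z=0):
  M0 = (-0.0860, +0.0860, 0)
  M1 = (+0.0860, +0.0860, 0)
  M2 = (+0.0860, -0.0860, 0)
  M3 = (-0.0860, -0.0860, 0)
Detected image corners:
  c0 = (130.486975, 316.048676) px
  c1 = (389.520587, 364.907370) px
  c2 = (420.398801, 82.771371) px
  c3 = (131.230147, 51.547415) px
Planar DLT: solve 8×8 A·h = b for H (H[2,2]=1):
  H  [+1464.46413 +75.64182 +262.01409]
  H  [+140.75610 +1711.82723 +210.21550]
  H  [-0.46484 +0.61238 +1.00000]
B = K⁻¹H; ‖b₁‖=1.937083, ‖b₂‖=1.937083; λ = 2/(‖b₁‖+‖b₂‖) = 0.516240, sign → tz>0 ⇒ λ=+0.516240
r₁ = λ·B[:,0] = (+0.95783,+0.15802,-0.23997); r₂ = λ·B[:,1] = (-0.07680,+0.94560,+0.31614)
r₃ = r₁×r₂ = (+0.27687,-0.28438,+0.91786); SVD([r₁ r₂ r₃]) → R = UVᵀ:
  R  [+0.95783 -0.07680 +0.27687]
  R  [+0.15802 +0.94560 -0.28438]
  R  [-0.23997 +0.31614 +0.91786]
t = (-0.04355, -0.02796, +0.51624) m
tr R = 2.821298; θ = arccos((tr R − 1)/2) = 0.425944 rad = 24.405°
axis k = ((R−Rᵀ)₃₂, (R−Rᵀ)₁₃, (R−Rᵀ)₂₁) / (2 sinθ) = (+0.726694, +0.625434, +0.284162)
rvec = θ·k = (+0.309531, +0.266400, +0.121037)

rvec=(0.3095, 0.2664, 0.1210) tvec=(-0.0436, -0.0280, 0.5162)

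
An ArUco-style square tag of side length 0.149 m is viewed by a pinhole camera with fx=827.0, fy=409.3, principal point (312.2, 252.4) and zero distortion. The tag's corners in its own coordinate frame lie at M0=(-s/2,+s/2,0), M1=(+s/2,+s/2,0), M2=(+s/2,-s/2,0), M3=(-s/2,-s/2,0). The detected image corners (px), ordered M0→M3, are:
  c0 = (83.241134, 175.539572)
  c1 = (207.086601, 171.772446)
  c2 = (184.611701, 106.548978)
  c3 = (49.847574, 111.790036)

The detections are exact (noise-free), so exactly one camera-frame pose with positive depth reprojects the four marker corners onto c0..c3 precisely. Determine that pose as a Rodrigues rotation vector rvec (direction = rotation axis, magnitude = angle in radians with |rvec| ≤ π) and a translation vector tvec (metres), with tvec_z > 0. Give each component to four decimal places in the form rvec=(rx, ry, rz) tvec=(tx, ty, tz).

Intrinsics K: fx=827.0, fy=409.3, cx=312.2, cy=252.4
Marker side s = 0.149 m; corners in marker frame (Z=0):
  M0 = (-0.0745, +0.0745, 0)
  M1 = (+0.0745, +0.0745, 0)
  M2 = (+0.0745, -0.0745, 0)
  M3 = (-0.0745, -0.0745, 0)
Detected image corners:
  c0 = (83.241134, 175.539572) px
  c1 = (207.086601, 171.772446) px
  c2 = (184.611701, 106.548978) px
  c3 = (49.847574, 111.790036) px
Planar DLT: solve 8×8 A·h = b for H (H[2,2]=1):
  H  [+851.49402 +265.31385 +131.27160]
  H  [-45.86685 +516.32081 +142.85109]
  H  [-0.11212 +0.59094 +1.00000]
B = K⁻¹H; ‖b₁‖=1.078648, ‖b₂‖=1.078648; λ = 2/(‖b₁‖+‖b₂‖) = 0.927086, sign → tz>0 ⇒ λ=+0.927086
r₁ = λ·B[:,0] = (+0.99379,-0.03979,-0.10395); r₂ = λ·B[:,1] = (+0.09060,+0.83165,+0.54785)
r₃ = r₁×r₂ = (+0.06465,-0.55387,+0.83009); SVD([r₁ r₂ r₃]) → R = UVᵀ:
  R  [+0.99379 +0.09060 +0.06465]
  R  [-0.03979 +0.83165 -0.55387]
  R  [-0.10395 +0.54785 +0.83009]
t = (-0.20282, -0.24813, +0.92709) m
tr R = 2.655529; θ = arccos((tr R − 1)/2) = 0.595684 rad = 34.130°
axis k = ((R−Rᵀ)₃₂, (R−Rᵀ)₁₃, (R−Rᵀ)₂₁) / (2 sinθ) = (+0.981796, +0.150247, -0.116199)
rvec = θ·k = (+0.584841, +0.089500, -0.069218)

rvec=(0.5848, 0.0895, -0.0692) tvec=(-0.2028, -0.2481, 0.9271)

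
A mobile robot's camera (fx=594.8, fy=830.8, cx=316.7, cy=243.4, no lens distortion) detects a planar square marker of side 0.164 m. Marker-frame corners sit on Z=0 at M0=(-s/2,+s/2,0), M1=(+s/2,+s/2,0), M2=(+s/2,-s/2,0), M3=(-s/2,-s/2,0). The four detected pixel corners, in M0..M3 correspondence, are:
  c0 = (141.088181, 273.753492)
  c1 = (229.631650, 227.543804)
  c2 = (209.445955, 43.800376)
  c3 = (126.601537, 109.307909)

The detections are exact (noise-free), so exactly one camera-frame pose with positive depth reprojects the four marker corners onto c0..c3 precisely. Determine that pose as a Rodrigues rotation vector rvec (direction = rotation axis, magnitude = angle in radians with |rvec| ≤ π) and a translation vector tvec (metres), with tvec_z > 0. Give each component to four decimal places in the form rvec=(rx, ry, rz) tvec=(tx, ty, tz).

rvec=(-0.1281, 0.6248, -0.2311) tvec=(-0.1789, -0.0716, 0.7448)

Intrinsics K: fx=594.8, fy=830.8, cx=316.7, cy=243.4
Marker side s = 0.164 m; corners in marker frame (Z=0):
  M0 = (-0.0820, +0.0820, 0)
  M1 = (+0.0820, +0.0820, 0)
  M2 = (+0.0820, -0.0820, 0)
  M3 = (-0.0820, -0.0820, 0)
Detected image corners:
  c0 = (141.088181, 273.753492) px
  c1 = (229.631650, 227.543804) px
  c2 = (209.445955, 43.800376) px
  c3 = (126.601537, 109.307909) px
Planar DLT: solve 8×8 A·h = b for H (H[2,2]=1):
  H  [+388.43022 +60.03340 +173.85318]
  H  [-465.64532 +1016.60774 +163.53322]
  H  [-0.75688 -0.25240 +1.00000]
B = K⁻¹H; ‖b₁‖=1.342695, ‖b₂‖=1.342695; λ = 2/(‖b₁‖+‖b₂‖) = 0.744771, sign → tz>0 ⇒ λ=+0.744771
r₁ = λ·B[:,0] = (+0.78651,-0.25228,-0.56370); r₂ = λ·B[:,1] = (+0.17526,+0.96641,-0.18798)
r₃ = r₁×r₂ = (+0.59219,+0.04905,+0.80430); SVD([r₁ r₂ r₃]) → R = UVᵀ:
  R  [+0.78651 +0.17526 +0.59219]
  R  [-0.25228 +0.96641 +0.04905]
  R  [-0.56370 -0.18798 +0.80430]
t = (-0.17886, -0.07160, +0.74477) m
tr R = 2.557223; θ = arccos((tr R − 1)/2) = 0.678346 rad = 38.866°
axis k = ((R−Rᵀ)₃₂, (R−Rᵀ)₁₃, (R−Rᵀ)₂₁) / (2 sinθ) = (-0.188868, +0.921019, -0.340665)
rvec = θ·k = (-0.128118, +0.624770, -0.231089)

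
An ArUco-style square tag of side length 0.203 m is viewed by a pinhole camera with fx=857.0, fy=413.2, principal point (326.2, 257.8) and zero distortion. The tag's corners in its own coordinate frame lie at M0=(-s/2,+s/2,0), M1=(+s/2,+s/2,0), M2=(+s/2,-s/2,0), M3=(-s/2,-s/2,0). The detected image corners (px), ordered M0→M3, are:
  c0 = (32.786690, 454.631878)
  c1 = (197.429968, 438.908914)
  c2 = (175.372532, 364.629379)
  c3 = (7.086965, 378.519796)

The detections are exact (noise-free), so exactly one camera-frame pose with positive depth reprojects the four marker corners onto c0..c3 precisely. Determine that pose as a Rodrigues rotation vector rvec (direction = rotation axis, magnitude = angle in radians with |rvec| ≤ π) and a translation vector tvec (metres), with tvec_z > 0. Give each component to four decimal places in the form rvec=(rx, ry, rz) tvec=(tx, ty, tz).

rvec=(0.0846, -0.1528, -0.1290) tvec=(-0.2754, 0.3904, 1.0641)

Intrinsics K: fx=857.0, fy=413.2, cx=326.2, cy=257.8
Marker side s = 0.203 m; corners in marker frame (Z=0):
  M0 = (-0.1015, +0.1015, 0)
  M1 = (+0.1015, +0.1015, 0)
  M2 = (+0.1015, -0.1015, 0)
  M3 = (-0.1015, -0.1015, 0)
Detected image corners:
  c0 = (32.786690, 454.631878) px
  c1 = (197.429968, 438.908914) px
  c2 = (175.372532, 364.629379) px
  c3 = (7.086965, 378.519796) px
Planar DLT: solve 8×8 A·h = b for H (H[2,2]=1):
  H  [+834.11638 +126.59010 +104.43649]
  H  [-16.76193 +406.39808 +409.40536]
  H  [+0.13739 +0.08808 +1.00000]
B = K⁻¹H; ‖b₁‖=0.939718, ‖b₂‖=0.939718; λ = 2/(‖b₁‖+‖b₂‖) = 1.064149, sign → tz>0 ⇒ λ=+1.064149
r₁ = λ·B[:,0] = (+0.98008,-0.13439,+0.14621); r₂ = λ·B[:,1] = (+0.12151,+0.98815,+0.09373)
r₃ = r₁×r₂ = (-0.15707,-0.07409,+0.98480); SVD([r₁ r₂ r₃]) → R = UVᵀ:
  R  [+0.98008 +0.12151 -0.15707]
  R  [-0.13439 +0.98815 -0.07409]
  R  [+0.14621 +0.09373 +0.98480]
t = (-0.27537, +0.39044, +1.06415) m
tr R = 2.953042; θ = arccos((tr R − 1)/2) = 0.217125 rad = 12.440°
axis k = ((R−Rᵀ)₃₂, (R−Rᵀ)₁₃, (R−Rᵀ)₂₁) / (2 sinθ) = (+0.389512, -0.703916, -0.593955)
rvec = θ·k = (+0.084573, -0.152838, -0.128962)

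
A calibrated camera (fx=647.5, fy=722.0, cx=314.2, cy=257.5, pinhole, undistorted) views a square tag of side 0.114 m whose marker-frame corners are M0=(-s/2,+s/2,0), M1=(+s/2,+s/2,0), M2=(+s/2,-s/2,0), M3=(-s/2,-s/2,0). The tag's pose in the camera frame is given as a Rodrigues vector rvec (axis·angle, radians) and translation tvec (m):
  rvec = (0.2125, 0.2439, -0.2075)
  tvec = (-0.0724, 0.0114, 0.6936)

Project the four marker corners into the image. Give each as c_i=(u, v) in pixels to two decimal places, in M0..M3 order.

c0=(211.94, 333.83) c1=(309.23, 316.00) c2=(283.89, 200.04) c3=(184.78, 223.33)

Intrinsics K: fx=647.5, fy=722.0, cx=314.2, cy=257.5
Marker side s = 0.114 m; corners in marker frame (Z=0):
  M0 = (-0.0570, +0.0570, 0)
  M1 = (+0.0570, +0.0570, 0)
  M2 = (+0.0570, -0.0570, 0)
  M3 = (-0.0570, -0.0570, 0)
rvec = (0.2125, 0.2439, -0.2075), |rvec| = θ = 0.38432 rad = 22.020°
Rodrigues: sinθ=0.37493, 1−cosθ=0.07295; R = I + sinθ·[k]× + (1−cosθ)·[k]×²:
    [+0.94936 +0.22803 +0.21616]
    [-0.17683 +0.95643 -0.23230]
    [-0.25972 +0.18231 +0.94832]
t = (-0.0724, 0.0114, 0.6936) m
M0: Pc = R·M0+t = (-0.11352, +0.07600, +0.71880); u = 647.5·(-0.11352)/0.71880 + 314.2 = 211.9436, v = 722.0·(+0.07600)/0.71880 + 257.5 = 333.8350
M1: Pc = R·M1+t = (-0.00529, +0.05584, +0.68919); u = 647.5·(-0.00529)/0.68919 + 314.2 = 309.2308, v = 722.0·(+0.05584)/0.68919 + 257.5 = 315.9957
M2: Pc = R·M2+t = (-0.03128, -0.05320, +0.66840); u = 647.5·(-0.03128)/0.66840 + 314.2 = 283.8942, v = 722.0·(-0.05320)/0.66840 + 257.5 = 200.0383
M3: Pc = R·M3+t = (-0.13951, -0.03304, +0.69801); u = 647.5·(-0.13951)/0.69801 + 314.2 = 184.7850, v = 722.0·(-0.03304)/0.69801 + 257.5 = 223.3274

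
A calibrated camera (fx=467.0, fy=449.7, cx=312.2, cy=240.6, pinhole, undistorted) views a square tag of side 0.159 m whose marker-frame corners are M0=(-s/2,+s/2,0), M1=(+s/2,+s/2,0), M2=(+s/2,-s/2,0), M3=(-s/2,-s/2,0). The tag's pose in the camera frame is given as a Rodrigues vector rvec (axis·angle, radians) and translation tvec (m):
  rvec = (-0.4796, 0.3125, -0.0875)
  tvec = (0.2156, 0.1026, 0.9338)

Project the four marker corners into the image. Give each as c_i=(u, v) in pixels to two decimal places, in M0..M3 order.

c0=(383.86, 331.31) c1=(467.97, 323.13) c2=(455.03, 250.04) c3=(377.77, 260.83)

Intrinsics K: fx=467.0, fy=449.7, cx=312.2, cy=240.6
Marker side s = 0.159 m; corners in marker frame (Z=0):
  M0 = (-0.0795, +0.0795, 0)
  M1 = (+0.0795, +0.0795, 0)
  M2 = (+0.0795, -0.0795, 0)
  M3 = (-0.0795, -0.0795, 0)
rvec = (-0.4796, 0.3125, -0.0875), |rvec| = θ = 0.57908 rad = 33.179°
Rodrigues: sinθ=0.54725, 1−cosθ=0.16303; R = I + sinθ·[k]× + (1−cosθ)·[k]×²:
    [+0.94880 +0.00982 +0.31573]
    [-0.15556 +0.88445 +0.43995]
    [-0.27492 -0.46654 +0.84069]
t = (0.2156, 0.1026, 0.9338) m
M0: Pc = R·M0+t = (+0.14095, +0.18528, +0.91857); u = 467.0·(+0.14095)/0.91857 + 312.2 = 383.8599, v = 449.7·(+0.18528)/0.91857 + 240.6 = 331.3072
M1: Pc = R·M1+t = (+0.29181, +0.16055, +0.87485); u = 467.0·(+0.29181)/0.87485 + 312.2 = 467.9694, v = 449.7·(+0.16055)/0.87485 + 240.6 = 323.1256
M2: Pc = R·M2+t = (+0.29025, +0.01992, +0.94903); u = 467.0·(+0.29025)/0.94903 + 312.2 = 455.0254, v = 449.7·(+0.01992)/0.94903 + 240.6 = 250.0389
M3: Pc = R·M3+t = (+0.13939, +0.04465, +0.99275); u = 467.0·(+0.13939)/0.99275 + 312.2 = 377.7705, v = 449.7·(+0.04465)/0.99275 + 240.6 = 260.8273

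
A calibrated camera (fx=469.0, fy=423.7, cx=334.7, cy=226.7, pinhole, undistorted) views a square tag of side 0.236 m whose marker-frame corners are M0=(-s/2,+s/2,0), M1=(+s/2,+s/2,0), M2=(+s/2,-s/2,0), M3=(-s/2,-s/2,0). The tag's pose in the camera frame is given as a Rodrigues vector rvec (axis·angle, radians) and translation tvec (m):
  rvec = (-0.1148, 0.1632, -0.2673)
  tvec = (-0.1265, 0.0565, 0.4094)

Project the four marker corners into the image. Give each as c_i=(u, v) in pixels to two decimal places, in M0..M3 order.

c0=(96.12, 434.71) c1=(354.17, 381.46) c2=(284.03, 134.71) c3=(49.89, 203.24)

Intrinsics K: fx=469.0, fy=423.7, cx=334.7, cy=226.7
Marker side s = 0.236 m; corners in marker frame (Z=0):
  M0 = (-0.1180, +0.1180, 0)
  M1 = (+0.1180, +0.1180, 0)
  M2 = (+0.1180, -0.1180, 0)
  M3 = (-0.1180, -0.1180, 0)
rvec = (-0.1148, 0.1632, -0.2673), |rvec| = θ = 0.33356 rad = 19.112°
Rodrigues: sinθ=0.32741, 1−cosθ=0.05512; R = I + sinθ·[k]× + (1−cosθ)·[k]×²:
    [+0.95141 +0.25309 +0.17539]
    [-0.27165 +0.95808 +0.09107]
    [-0.14499 -0.13429 +0.98028]
t = (-0.1265, 0.0565, 0.4094) m
M0: Pc = R·M0+t = (-0.20890, +0.20161, +0.41066); u = 469.0·(-0.20890)/0.41066 + 334.7 = 96.1218, v = 423.7·(+0.20161)/0.41066 + 226.7 = 434.7087
M1: Pc = R·M1+t = (+0.01563, +0.13750, +0.37644); u = 469.0·(+0.01563)/0.37644 + 334.7 = 354.1743, v = 423.7·(+0.13750)/0.37644 + 226.7 = 381.4583
M2: Pc = R·M2+t = (-0.04410, -0.08861, +0.40814); u = 469.0·(-0.04410)/0.40814 + 334.7 = 284.0260, v = 423.7·(-0.08861)/0.40814 + 226.7 = 134.7134
M3: Pc = R·M3+t = (-0.26863, -0.02450, +0.44236); u = 469.0·(-0.26863)/0.44236 + 334.7 = 49.8883, v = 423.7·(-0.02450)/0.44236 + 226.7 = 203.2350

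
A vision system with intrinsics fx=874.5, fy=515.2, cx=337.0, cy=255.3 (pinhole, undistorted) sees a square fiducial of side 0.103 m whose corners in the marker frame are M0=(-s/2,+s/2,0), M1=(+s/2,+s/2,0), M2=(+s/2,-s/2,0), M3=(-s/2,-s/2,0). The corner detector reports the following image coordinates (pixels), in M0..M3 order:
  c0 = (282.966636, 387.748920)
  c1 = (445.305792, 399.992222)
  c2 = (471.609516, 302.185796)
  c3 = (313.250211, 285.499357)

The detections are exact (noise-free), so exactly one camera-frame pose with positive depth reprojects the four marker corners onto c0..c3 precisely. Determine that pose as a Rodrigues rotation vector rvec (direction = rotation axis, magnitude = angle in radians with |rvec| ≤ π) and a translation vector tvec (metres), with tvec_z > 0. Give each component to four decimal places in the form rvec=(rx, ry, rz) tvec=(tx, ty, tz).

Intrinsics K: fx=874.5, fy=515.2, cx=337.0, cy=255.3
Marker side s = 0.103 m; corners in marker frame (Z=0):
  M0 = (-0.0515, +0.0515, 0)
  M1 = (+0.0515, +0.0515, 0)
  M2 = (+0.0515, -0.0515, 0)
  M3 = (-0.0515, -0.0515, 0)
Detected image corners:
  c0 = (282.966636, 387.748920) px
  c1 = (445.305792, 399.992222) px
  c2 = (471.609516, 302.185796) px
  c3 = (313.250211, 285.499357) px
Planar DLT: solve 8×8 A·h = b for H (H[2,2]=1):
  H  [+1728.55867 -335.06115 +380.27680]
  H  [+296.89735 +915.35784 +343.61176]
  H  [+0.45450 -0.16077 +1.00000]
B = K⁻¹H; ‖b₁‖=1.890802, ‖b₂‖=1.890802; λ = 2/(‖b₁‖+‖b₂‖) = 0.528876, sign → tz>0 ⇒ λ=+0.528876
r₁ = λ·B[:,0] = (+0.95276,+0.18566,+0.24037); r₂ = λ·B[:,1] = (-0.16987,+0.98179,-0.08503)
r₃ = r₁×r₂ = (-0.25178,+0.04018,+0.96695); SVD([r₁ r₂ r₃]) → R = UVᵀ:
  R  [+0.95276 -0.16987 -0.25178]
  R  [+0.18566 +0.98179 +0.04018]
  R  [+0.24037 -0.08503 +0.96695]
t = (+0.02617, +0.09066, +0.52888) m
tr R = 2.901499; θ = arccos((tr R − 1)/2) = 0.315152 rad = 18.057°
axis k = ((R−Rᵀ)₃₂, (R−Rᵀ)₁₃, (R−Rᵀ)₂₁) / (2 sinθ) = (-0.201975, -0.793906, +0.573515)
rvec = θ·k = (-0.063653, -0.250201, +0.180744)

rvec=(-0.0637, -0.2502, 0.1807) tvec=(0.0262, 0.0907, 0.5289)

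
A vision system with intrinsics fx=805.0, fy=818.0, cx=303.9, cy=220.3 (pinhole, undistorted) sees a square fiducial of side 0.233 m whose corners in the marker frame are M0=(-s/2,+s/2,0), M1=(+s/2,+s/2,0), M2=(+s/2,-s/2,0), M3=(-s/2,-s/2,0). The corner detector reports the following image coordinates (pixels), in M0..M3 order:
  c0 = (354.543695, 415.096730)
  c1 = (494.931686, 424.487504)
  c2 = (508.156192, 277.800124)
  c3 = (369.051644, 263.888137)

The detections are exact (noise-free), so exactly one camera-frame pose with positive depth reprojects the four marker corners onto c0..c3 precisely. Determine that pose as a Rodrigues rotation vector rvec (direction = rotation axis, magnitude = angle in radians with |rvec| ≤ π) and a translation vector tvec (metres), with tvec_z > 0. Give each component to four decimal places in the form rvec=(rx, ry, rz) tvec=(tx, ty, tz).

Intrinsics K: fx=805.0, fy=818.0, cx=303.9, cy=220.3
Marker side s = 0.233 m; corners in marker frame (Z=0):
  M0 = (-0.1165, +0.1165, 0)
  M1 = (+0.1165, +0.1165, 0)
  M2 = (+0.1165, -0.1165, 0)
  M3 = (-0.1165, -0.1165, 0)
Detected image corners:
  c0 = (354.543695, 415.096730) px
  c1 = (494.931686, 424.487504) px
  c2 = (508.156192, 277.800124) px
  c3 = (369.051644, 263.888137) px
Planar DLT: solve 8×8 A·h = b for H (H[2,2]=1):
  H  [+656.88492 -70.81621 +432.76925]
  H  [+95.73235 +630.03509 +345.17987]
  H  [+0.13233 -0.02629 +1.00000]
B = K⁻¹H; ‖b₁‖=0.781644, ‖b₂‖=0.781644; λ = 2/(‖b₁‖+‖b₂‖) = 1.279355, sign → tz>0 ⇒ λ=+1.279355
r₁ = λ·B[:,0] = (+0.98005,+0.10413,+0.16930); r₂ = λ·B[:,1] = (-0.09985,+0.99443,-0.03363)
r₃ = r₁×r₂ = (-0.17186,+0.01605,+0.98499); SVD([r₁ r₂ r₃]) → R = UVᵀ:
  R  [+0.98005 -0.09985 -0.17186]
  R  [+0.10413 +0.99443 +0.01605]
  R  [+0.16930 -0.03363 +0.98499]
t = (+0.20481, +0.19531, +1.27935) m
tr R = 2.959473; θ = arccos((tr R − 1)/2) = 0.201655 rad = 11.554°
axis k = ((R−Rᵀ)₃₂, (R−Rᵀ)₁₃, (R−Rᵀ)₂₁) / (2 sinθ) = (-0.124027, -0.851659, +0.509210)
rvec = θ·k = (-0.025011, -0.171741, +0.102685)

rvec=(-0.0250, -0.1717, 0.1027) tvec=(0.2048, 0.1953, 1.2794)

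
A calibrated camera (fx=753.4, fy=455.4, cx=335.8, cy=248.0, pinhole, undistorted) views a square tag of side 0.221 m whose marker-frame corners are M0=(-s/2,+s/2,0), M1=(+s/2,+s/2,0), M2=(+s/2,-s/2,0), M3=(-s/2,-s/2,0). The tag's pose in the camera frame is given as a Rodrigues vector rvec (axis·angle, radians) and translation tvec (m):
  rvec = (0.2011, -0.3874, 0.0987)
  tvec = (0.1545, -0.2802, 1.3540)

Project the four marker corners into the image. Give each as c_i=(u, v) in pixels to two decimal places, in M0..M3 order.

c0=(357.26, 186.84) c1=(464.32, 194.57) c2=(484.12, 121.78) c3=(375.14, 109.04)

Intrinsics K: fx=753.4, fy=455.4, cx=335.8, cy=248.0
Marker side s = 0.221 m; corners in marker frame (Z=0):
  M0 = (-0.1105, +0.1105, 0)
  M1 = (+0.1105, +0.1105, 0)
  M2 = (+0.1105, -0.1105, 0)
  M3 = (-0.1105, -0.1105, 0)
rvec = (0.2011, -0.3874, 0.0987), |rvec| = θ = 0.44751 rad = 25.640°
Rodrigues: sinθ=0.43272, 1−cosθ=0.09847; R = I + sinθ·[k]× + (1−cosθ)·[k]×²:
    [+0.92141 -0.13375 -0.36484]
    [+0.05713 +0.97532 -0.21326]
    [+0.38436 +0.17565 +0.90632]
t = (0.1545, -0.2802, 1.3540) m
M0: Pc = R·M0+t = (+0.03790, -0.17874, +1.33094); u = 753.4·(+0.03790)/1.33094 + 335.8 = 357.2566, v = 455.4·(-0.17874)/1.33094 + 248.0 = 186.8416
M1: Pc = R·M1+t = (+0.24154, -0.16611, +1.41588); u = 753.4·(+0.24154)/1.41588 + 335.8 = 464.3237, v = 455.4·(-0.16611)/1.41588 + 248.0 = 194.5717
M2: Pc = R·M2+t = (+0.27110, -0.38166, +1.37706); u = 753.4·(+0.27110)/1.37706 + 335.8 = 484.1181, v = 455.4·(-0.38166)/1.37706 + 248.0 = 121.7834
M3: Pc = R·M3+t = (+0.06746, -0.39429, +1.29212); u = 753.4·(+0.06746)/1.29212 + 335.8 = 375.1357, v = 455.4·(-0.39429)/1.29212 + 248.0 = 109.0360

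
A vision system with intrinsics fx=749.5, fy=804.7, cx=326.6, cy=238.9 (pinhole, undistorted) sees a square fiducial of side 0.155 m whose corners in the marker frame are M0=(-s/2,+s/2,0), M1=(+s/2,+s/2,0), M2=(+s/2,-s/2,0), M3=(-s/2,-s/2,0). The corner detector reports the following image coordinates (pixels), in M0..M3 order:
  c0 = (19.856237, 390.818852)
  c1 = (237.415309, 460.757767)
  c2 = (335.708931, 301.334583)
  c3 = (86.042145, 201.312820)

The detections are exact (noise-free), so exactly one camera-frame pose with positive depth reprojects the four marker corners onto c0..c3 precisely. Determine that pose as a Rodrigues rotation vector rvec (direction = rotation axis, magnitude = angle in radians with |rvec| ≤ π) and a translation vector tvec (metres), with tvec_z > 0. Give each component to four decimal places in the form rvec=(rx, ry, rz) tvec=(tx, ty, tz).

rvec=(0.6132, -0.1628, 0.4442) tvec=(-0.0985, 0.0644, 0.4759)

Intrinsics K: fx=749.5, fy=804.7, cx=326.6, cy=238.9
Marker side s = 0.155 m; corners in marker frame (Z=0):
  M0 = (-0.0775, +0.0775, 0)
  M1 = (+0.0775, +0.0775, 0)
  M2 = (+0.0775, -0.0775, 0)
  M3 = (-0.0775, -0.0775, 0)
Detected image corners:
  c0 = (19.856237, 390.818852) px
  c1 = (237.415309, 460.757767) px
  c2 = (335.708931, 301.334583) px
  c3 = (86.042145, 201.312820) px
Planar DLT: solve 8×8 A·h = b for H (H[2,2]=1):
  H  [+1597.03665 -350.00236 +171.53702]
  H  [+736.72970 +1490.64634 +347.84615]
  H  [+0.58093 +1.09121 +1.00000]
B = K⁻¹H; ‖b₁‖=2.101245, ‖b₂‖=2.101245; λ = 2/(‖b₁‖+‖b₂‖) = 0.475908, sign → tz>0 ⇒ λ=+0.475908
r₁ = λ·B[:,0] = (+0.89359,+0.35363,+0.27647); r₂ = λ·B[:,1] = (-0.44854,+0.72741,+0.51932)
r₃ = r₁×r₂ = (-0.01746,-0.58807,+0.80863); SVD([r₁ r₂ r₃]) → R = UVᵀ:
  R  [+0.89359 -0.44854 -0.01746]
  R  [+0.35363 +0.72741 -0.58807]
  R  [+0.27647 +0.51932 +0.80863]
t = (-0.09846, +0.06443, +0.47591) m
tr R = 2.429628; θ = arccos((tr R − 1)/2) = 0.774438 rad = 44.372°
axis k = ((R−Rᵀ)₃₂, (R−Rᵀ)₁₃, (R−Rᵀ)₂₁) / (2 sinθ) = (+0.791763, -0.210152, +0.573539)
rvec = θ·k = (+0.613172, -0.162750, +0.444171)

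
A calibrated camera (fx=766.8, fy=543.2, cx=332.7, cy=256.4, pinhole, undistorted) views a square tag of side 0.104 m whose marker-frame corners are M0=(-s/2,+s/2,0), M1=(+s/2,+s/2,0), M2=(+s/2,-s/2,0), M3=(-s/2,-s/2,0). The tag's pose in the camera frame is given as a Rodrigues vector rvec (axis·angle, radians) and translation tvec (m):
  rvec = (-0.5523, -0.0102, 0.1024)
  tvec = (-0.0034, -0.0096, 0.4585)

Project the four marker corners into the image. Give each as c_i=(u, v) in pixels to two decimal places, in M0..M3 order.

Intrinsics K: fx=766.8, fy=543.2, cx=332.7, cy=256.4
Marker side s = 0.104 m; corners in marker frame (Z=0):
  M0 = (-0.0520, +0.0520, 0)
  M1 = (+0.0520, +0.0520, 0)
  M2 = (+0.0520, -0.0520, 0)
  M3 = (-0.0520, -0.0520, 0)
rvec = (-0.5523, -0.0102, 0.1024), |rvec| = θ = 0.56181 rad = 32.189°
Rodrigues: sinθ=0.53271, 1−cosθ=0.15371; R = I + sinθ·[k]× + (1−cosθ)·[k]×²:
    [+0.99484 -0.09435 -0.03721]
    [+0.09984 +0.84635 +0.52319]
    [-0.01787 -0.52421 +0.85140]
t = (-0.0034, -0.0096, 0.4585) m
M0: Pc = R·M0+t = (-0.06004, +0.02922, +0.43217); u = 766.8·(-0.06004)/0.43217 + 332.7 = 226.1741, v = 543.2·(+0.02922)/0.43217 + 256.4 = 293.1247
M1: Pc = R·M1+t = (+0.04343, +0.03960, +0.43031); u = 766.8·(+0.04343)/0.43031 + 332.7 = 410.0825, v = 543.2·(+0.03960)/0.43031 + 256.4 = 306.3908
M2: Pc = R·M2+t = (+0.05324, -0.04842, +0.48483); u = 766.8·(+0.05324)/0.48483 + 332.7 = 416.9009, v = 543.2·(-0.04842)/0.48483 + 256.4 = 202.1525
M3: Pc = R·M3+t = (-0.05023, -0.05880, +0.48669); u = 766.8·(-0.05023)/0.48669 + 332.7 = 253.5675, v = 543.2·(-0.05880)/0.48669 + 256.4 = 190.7705

c0=(226.17, 293.12) c1=(410.08, 306.39) c2=(416.90, 202.15) c3=(253.57, 190.77)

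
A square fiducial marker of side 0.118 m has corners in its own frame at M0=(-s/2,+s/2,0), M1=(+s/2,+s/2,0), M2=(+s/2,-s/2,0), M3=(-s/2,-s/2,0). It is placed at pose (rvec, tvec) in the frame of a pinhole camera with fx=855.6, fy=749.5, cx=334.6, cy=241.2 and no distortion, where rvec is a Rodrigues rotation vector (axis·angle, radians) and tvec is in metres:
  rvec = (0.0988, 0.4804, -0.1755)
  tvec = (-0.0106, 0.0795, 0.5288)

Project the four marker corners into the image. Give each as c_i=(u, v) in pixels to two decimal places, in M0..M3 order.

c0=(256.93, 436.58) c1=(423.01, 432.61) c2=(385.44, 260.98) c3=(221.21, 282.10)

Intrinsics K: fx=855.6, fy=749.5, cx=334.6, cy=241.2
Marker side s = 0.118 m; corners in marker frame (Z=0):
  M0 = (-0.0590, +0.0590, 0)
  M1 = (+0.0590, +0.0590, 0)
  M2 = (+0.0590, -0.0590, 0)
  M3 = (-0.0590, -0.0590, 0)
rvec = (0.0988, 0.4804, -0.1755), |rvec| = θ = 0.52091 rad = 29.846°
Rodrigues: sinθ=0.49767, 1−cosθ=0.13263; R = I + sinθ·[k]× + (1−cosθ)·[k]×²:
    [+0.87214 +0.19087 +0.45049]
    [-0.14447 +0.98017 -0.13560]
    [-0.46744 +0.05318 +0.88242]
t = (-0.0106, 0.0795, 0.5288) m
M0: Pc = R·M0+t = (-0.05079, +0.14585, +0.55952); u = 855.6·(-0.05079)/0.55952 + 334.6 = 256.9257, v = 749.5·(+0.14585)/0.55952 + 241.2 = 436.5785
M1: Pc = R·M1+t = (+0.05212, +0.12881, +0.50436); u = 855.6·(+0.05212)/0.50436 + 334.6 = 423.0128, v = 749.5·(+0.12881)/0.50436 + 241.2 = 432.6124
M2: Pc = R·M2+t = (+0.02959, +0.01315, +0.49808); u = 855.6·(+0.02959)/0.49808 + 334.6 = 385.4376, v = 749.5·(+0.01315)/0.49808 + 241.2 = 260.9817
M3: Pc = R·M3+t = (-0.07332, +0.03019, +0.55324); u = 855.6·(-0.07332)/0.55324 + 334.6 = 221.2128, v = 749.5·(+0.03019)/0.55324 + 241.2 = 282.1044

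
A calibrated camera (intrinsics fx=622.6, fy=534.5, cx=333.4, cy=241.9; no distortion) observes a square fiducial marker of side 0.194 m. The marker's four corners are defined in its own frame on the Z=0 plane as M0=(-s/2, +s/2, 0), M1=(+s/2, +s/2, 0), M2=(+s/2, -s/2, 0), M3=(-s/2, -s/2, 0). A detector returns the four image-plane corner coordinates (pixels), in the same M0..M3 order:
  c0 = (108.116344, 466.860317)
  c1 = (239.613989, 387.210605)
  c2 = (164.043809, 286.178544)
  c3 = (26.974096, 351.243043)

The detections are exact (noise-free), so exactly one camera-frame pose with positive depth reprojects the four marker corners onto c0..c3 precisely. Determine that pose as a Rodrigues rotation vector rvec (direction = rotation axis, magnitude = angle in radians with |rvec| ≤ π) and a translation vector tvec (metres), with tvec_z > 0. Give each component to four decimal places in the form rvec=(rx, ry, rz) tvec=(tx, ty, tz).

Intrinsics K: fx=622.6, fy=534.5, cx=333.4, cy=241.9
Marker side s = 0.194 m; corners in marker frame (Z=0):
  M0 = (-0.0970, +0.0970, 0)
  M1 = (+0.0970, +0.0970, 0)
  M2 = (+0.0970, -0.0970, 0)
  M3 = (-0.0970, -0.0970, 0)
Detected image corners:
  c0 = (108.116344, 466.860317) px
  c1 = (239.613989, 387.210605) px
  c2 = (164.043809, 286.178544) px
  c3 = (26.974096, 351.243043) px
Planar DLT: solve 8×8 A·h = b for H (H[2,2]=1):
  H  [+773.48331 +384.53996 +138.08648]
  H  [-147.93111 +504.90954 +370.03745]
  H  [+0.60219 -0.13750 +1.00000]
B = K⁻¹H; ‖b₁‖=1.229038, ‖b₂‖=1.229038; λ = 2/(‖b₁‖+‖b₂‖) = 0.813645, sign → tz>0 ⇒ λ=+0.813645
r₁ = λ·B[:,0] = (+0.74845,-0.44694,+0.48997); r₂ = λ·B[:,1] = (+0.56244,+0.81923,-0.11187)
r₃ = r₁×r₂ = (-0.35140,+0.35931,+0.86453); SVD([r₁ r₂ r₃]) → R = UVᵀ:
  R  [+0.74845 +0.56244 -0.35140]
  R  [-0.44694 +0.81923 +0.35931]
  R  [+0.48997 -0.11187 +0.86453]
t = (-0.25525, +0.19506, +0.81364) m
tr R = 2.432209; θ = arccos((tr R − 1)/2) = 0.772591 rad = 44.266°
axis k = ((R−Rᵀ)₃₂, (R−Rᵀ)₁₃, (R−Rᵀ)₂₁) / (2 sinθ) = (-0.337531, -0.602709, -0.723059)
rvec = θ·k = (-0.260774, -0.465647, -0.558629)

rvec=(-0.2608, -0.4656, -0.5586) tvec=(-0.2552, 0.1951, 0.8136)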